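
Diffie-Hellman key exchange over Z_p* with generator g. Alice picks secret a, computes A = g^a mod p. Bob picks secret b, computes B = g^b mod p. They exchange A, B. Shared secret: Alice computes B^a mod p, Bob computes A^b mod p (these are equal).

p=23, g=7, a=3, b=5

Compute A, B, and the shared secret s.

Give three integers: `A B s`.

A = 7^3 mod 23  (bits of 3 = 11)
  bit 0 = 1: r = r^2 * 7 mod 23 = 1^2 * 7 = 1*7 = 7
  bit 1 = 1: r = r^2 * 7 mod 23 = 7^2 * 7 = 3*7 = 21
  -> A = 21
B = 7^5 mod 23  (bits of 5 = 101)
  bit 0 = 1: r = r^2 * 7 mod 23 = 1^2 * 7 = 1*7 = 7
  bit 1 = 0: r = r^2 mod 23 = 7^2 = 3
  bit 2 = 1: r = r^2 * 7 mod 23 = 3^2 * 7 = 9*7 = 17
  -> B = 17
s = B^a = 17^3 mod 23  (bits of 3 = 11)
  bit 0 = 1: r = r^2 * 17 mod 23 = 1^2 * 17 = 1*17 = 17
  bit 1 = 1: r = r^2 * 17 mod 23 = 17^2 * 17 = 13*17 = 14
  -> s = B^a = 14

Answer: 21 17 14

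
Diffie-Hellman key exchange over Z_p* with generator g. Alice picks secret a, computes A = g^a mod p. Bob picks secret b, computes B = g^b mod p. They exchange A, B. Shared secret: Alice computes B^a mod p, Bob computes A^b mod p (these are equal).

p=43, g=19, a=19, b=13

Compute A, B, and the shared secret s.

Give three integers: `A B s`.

A = 19^19 mod 43  (bits of 19 = 10011)
  bit 0 = 1: r = r^2 * 19 mod 43 = 1^2 * 19 = 1*19 = 19
  bit 1 = 0: r = r^2 mod 43 = 19^2 = 17
  bit 2 = 0: r = r^2 mod 43 = 17^2 = 31
  bit 3 = 1: r = r^2 * 19 mod 43 = 31^2 * 19 = 15*19 = 27
  bit 4 = 1: r = r^2 * 19 mod 43 = 27^2 * 19 = 41*19 = 5
  -> A = 5
B = 19^13 mod 43  (bits of 13 = 1101)
  bit 0 = 1: r = r^2 * 19 mod 43 = 1^2 * 19 = 1*19 = 19
  bit 1 = 1: r = r^2 * 19 mod 43 = 19^2 * 19 = 17*19 = 22
  bit 2 = 0: r = r^2 mod 43 = 22^2 = 11
  bit 3 = 1: r = r^2 * 19 mod 43 = 11^2 * 19 = 35*19 = 20
  -> B = 20
s = B^a = 20^19 mod 43  (bits of 19 = 10011)
  bit 0 = 1: r = r^2 * 20 mod 43 = 1^2 * 20 = 1*20 = 20
  bit 1 = 0: r = r^2 mod 43 = 20^2 = 13
  bit 2 = 0: r = r^2 mod 43 = 13^2 = 40
  bit 3 = 1: r = r^2 * 20 mod 43 = 40^2 * 20 = 9*20 = 8
  bit 4 = 1: r = r^2 * 20 mod 43 = 8^2 * 20 = 21*20 = 33
  -> s = B^a = 33

Answer: 5 20 33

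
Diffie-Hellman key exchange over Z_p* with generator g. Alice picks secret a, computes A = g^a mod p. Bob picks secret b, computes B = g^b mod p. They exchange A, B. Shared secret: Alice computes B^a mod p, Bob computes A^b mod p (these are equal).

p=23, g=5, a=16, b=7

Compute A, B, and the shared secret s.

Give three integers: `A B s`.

A = 5^16 mod 23  (bits of 16 = 10000)
  bit 0 = 1: r = r^2 * 5 mod 23 = 1^2 * 5 = 1*5 = 5
  bit 1 = 0: r = r^2 mod 23 = 5^2 = 2
  bit 2 = 0: r = r^2 mod 23 = 2^2 = 4
  bit 3 = 0: r = r^2 mod 23 = 4^2 = 16
  bit 4 = 0: r = r^2 mod 23 = 16^2 = 3
  -> A = 3
B = 5^7 mod 23  (bits of 7 = 111)
  bit 0 = 1: r = r^2 * 5 mod 23 = 1^2 * 5 = 1*5 = 5
  bit 1 = 1: r = r^2 * 5 mod 23 = 5^2 * 5 = 2*5 = 10
  bit 2 = 1: r = r^2 * 5 mod 23 = 10^2 * 5 = 8*5 = 17
  -> B = 17
s = B^a = 17^16 mod 23  (bits of 16 = 10000)
  bit 0 = 1: r = r^2 * 17 mod 23 = 1^2 * 17 = 1*17 = 17
  bit 1 = 0: r = r^2 mod 23 = 17^2 = 13
  bit 2 = 0: r = r^2 mod 23 = 13^2 = 8
  bit 3 = 0: r = r^2 mod 23 = 8^2 = 18
  bit 4 = 0: r = r^2 mod 23 = 18^2 = 2
  -> s = B^a = 2

Answer: 3 17 2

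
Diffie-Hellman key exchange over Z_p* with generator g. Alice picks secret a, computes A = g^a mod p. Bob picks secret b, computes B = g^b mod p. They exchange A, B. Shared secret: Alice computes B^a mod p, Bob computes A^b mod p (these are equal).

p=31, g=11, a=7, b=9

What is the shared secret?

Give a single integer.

Answer: 29

Derivation:
A = 11^7 mod 31  (bits of 7 = 111)
  bit 0 = 1: r = r^2 * 11 mod 31 = 1^2 * 11 = 1*11 = 11
  bit 1 = 1: r = r^2 * 11 mod 31 = 11^2 * 11 = 28*11 = 29
  bit 2 = 1: r = r^2 * 11 mod 31 = 29^2 * 11 = 4*11 = 13
  -> A = 13
B = 11^9 mod 31  (bits of 9 = 1001)
  bit 0 = 1: r = r^2 * 11 mod 31 = 1^2 * 11 = 1*11 = 11
  bit 1 = 0: r = r^2 mod 31 = 11^2 = 28
  bit 2 = 0: r = r^2 mod 31 = 28^2 = 9
  bit 3 = 1: r = r^2 * 11 mod 31 = 9^2 * 11 = 19*11 = 23
  -> B = 23
s = B^a = 23^7 mod 31  (bits of 7 = 111)
  bit 0 = 1: r = r^2 * 23 mod 31 = 1^2 * 23 = 1*23 = 23
  bit 1 = 1: r = r^2 * 23 mod 31 = 23^2 * 23 = 2*23 = 15
  bit 2 = 1: r = r^2 * 23 mod 31 = 15^2 * 23 = 8*23 = 29
  -> s = B^a = 29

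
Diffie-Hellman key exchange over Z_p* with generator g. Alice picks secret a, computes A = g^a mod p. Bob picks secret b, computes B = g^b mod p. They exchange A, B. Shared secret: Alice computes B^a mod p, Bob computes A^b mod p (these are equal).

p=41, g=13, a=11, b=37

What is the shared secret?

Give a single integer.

A = 13^11 mod 41  (bits of 11 = 1011)
  bit 0 = 1: r = r^2 * 13 mod 41 = 1^2 * 13 = 1*13 = 13
  bit 1 = 0: r = r^2 mod 41 = 13^2 = 5
  bit 2 = 1: r = r^2 * 13 mod 41 = 5^2 * 13 = 25*13 = 38
  bit 3 = 1: r = r^2 * 13 mod 41 = 38^2 * 13 = 9*13 = 35
  -> A = 35
B = 13^37 mod 41  (bits of 37 = 100101)
  bit 0 = 1: r = r^2 * 13 mod 41 = 1^2 * 13 = 1*13 = 13
  bit 1 = 0: r = r^2 mod 41 = 13^2 = 5
  bit 2 = 0: r = r^2 mod 41 = 5^2 = 25
  bit 3 = 1: r = r^2 * 13 mod 41 = 25^2 * 13 = 10*13 = 7
  bit 4 = 0: r = r^2 mod 41 = 7^2 = 8
  bit 5 = 1: r = r^2 * 13 mod 41 = 8^2 * 13 = 23*13 = 12
  -> B = 12
s = B^a = 12^11 mod 41  (bits of 11 = 1011)
  bit 0 = 1: r = r^2 * 12 mod 41 = 1^2 * 12 = 1*12 = 12
  bit 1 = 0: r = r^2 mod 41 = 12^2 = 21
  bit 2 = 1: r = r^2 * 12 mod 41 = 21^2 * 12 = 31*12 = 3
  bit 3 = 1: r = r^2 * 12 mod 41 = 3^2 * 12 = 9*12 = 26
  -> s = B^a = 26

Answer: 26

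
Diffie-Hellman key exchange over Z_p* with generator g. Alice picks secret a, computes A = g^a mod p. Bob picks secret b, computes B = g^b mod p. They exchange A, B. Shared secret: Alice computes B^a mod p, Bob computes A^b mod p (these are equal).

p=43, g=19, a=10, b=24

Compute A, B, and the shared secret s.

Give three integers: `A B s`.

A = 19^10 mod 43  (bits of 10 = 1010)
  bit 0 = 1: r = r^2 * 19 mod 43 = 1^2 * 19 = 1*19 = 19
  bit 1 = 0: r = r^2 mod 43 = 19^2 = 17
  bit 2 = 1: r = r^2 * 19 mod 43 = 17^2 * 19 = 31*19 = 30
  bit 3 = 0: r = r^2 mod 43 = 30^2 = 40
  -> A = 40
B = 19^24 mod 43  (bits of 24 = 11000)
  bit 0 = 1: r = r^2 * 19 mod 43 = 1^2 * 19 = 1*19 = 19
  bit 1 = 1: r = r^2 * 19 mod 43 = 19^2 * 19 = 17*19 = 22
  bit 2 = 0: r = r^2 mod 43 = 22^2 = 11
  bit 3 = 0: r = r^2 mod 43 = 11^2 = 35
  bit 4 = 0: r = r^2 mod 43 = 35^2 = 21
  -> B = 21
s = B^a = 21^10 mod 43  (bits of 10 = 1010)
  bit 0 = 1: r = r^2 * 21 mod 43 = 1^2 * 21 = 1*21 = 21
  bit 1 = 0: r = r^2 mod 43 = 21^2 = 11
  bit 2 = 1: r = r^2 * 21 mod 43 = 11^2 * 21 = 35*21 = 4
  bit 3 = 0: r = r^2 mod 43 = 4^2 = 16
  -> s = B^a = 16

Answer: 40 21 16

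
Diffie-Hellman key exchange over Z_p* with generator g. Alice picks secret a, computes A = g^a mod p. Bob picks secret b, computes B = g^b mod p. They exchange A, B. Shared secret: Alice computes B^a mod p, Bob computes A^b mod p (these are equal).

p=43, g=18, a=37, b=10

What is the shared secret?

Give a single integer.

A = 18^37 mod 43  (bits of 37 = 100101)
  bit 0 = 1: r = r^2 * 18 mod 43 = 1^2 * 18 = 1*18 = 18
  bit 1 = 0: r = r^2 mod 43 = 18^2 = 23
  bit 2 = 0: r = r^2 mod 43 = 23^2 = 13
  bit 3 = 1: r = r^2 * 18 mod 43 = 13^2 * 18 = 40*18 = 32
  bit 4 = 0: r = r^2 mod 43 = 32^2 = 35
  bit 5 = 1: r = r^2 * 18 mod 43 = 35^2 * 18 = 21*18 = 34
  -> A = 34
B = 18^10 mod 43  (bits of 10 = 1010)
  bit 0 = 1: r = r^2 * 18 mod 43 = 1^2 * 18 = 1*18 = 18
  bit 1 = 0: r = r^2 mod 43 = 18^2 = 23
  bit 2 = 1: r = r^2 * 18 mod 43 = 23^2 * 18 = 13*18 = 19
  bit 3 = 0: r = r^2 mod 43 = 19^2 = 17
  -> B = 17
s = B^a = 17^37 mod 43  (bits of 37 = 100101)
  bit 0 = 1: r = r^2 * 17 mod 43 = 1^2 * 17 = 1*17 = 17
  bit 1 = 0: r = r^2 mod 43 = 17^2 = 31
  bit 2 = 0: r = r^2 mod 43 = 31^2 = 15
  bit 3 = 1: r = r^2 * 17 mod 43 = 15^2 * 17 = 10*17 = 41
  bit 4 = 0: r = r^2 mod 43 = 41^2 = 4
  bit 5 = 1: r = r^2 * 17 mod 43 = 4^2 * 17 = 16*17 = 14
  -> s = B^a = 14

Answer: 14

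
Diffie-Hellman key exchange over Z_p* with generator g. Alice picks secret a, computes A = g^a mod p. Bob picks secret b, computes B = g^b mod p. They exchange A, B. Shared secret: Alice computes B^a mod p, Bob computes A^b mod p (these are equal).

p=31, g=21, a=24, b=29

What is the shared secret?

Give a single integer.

Answer: 2

Derivation:
A = 21^24 mod 31  (bits of 24 = 11000)
  bit 0 = 1: r = r^2 * 21 mod 31 = 1^2 * 21 = 1*21 = 21
  bit 1 = 1: r = r^2 * 21 mod 31 = 21^2 * 21 = 7*21 = 23
  bit 2 = 0: r = r^2 mod 31 = 23^2 = 2
  bit 3 = 0: r = r^2 mod 31 = 2^2 = 4
  bit 4 = 0: r = r^2 mod 31 = 4^2 = 16
  -> A = 16
B = 21^29 mod 31  (bits of 29 = 11101)
  bit 0 = 1: r = r^2 * 21 mod 31 = 1^2 * 21 = 1*21 = 21
  bit 1 = 1: r = r^2 * 21 mod 31 = 21^2 * 21 = 7*21 = 23
  bit 2 = 1: r = r^2 * 21 mod 31 = 23^2 * 21 = 2*21 = 11
  bit 3 = 0: r = r^2 mod 31 = 11^2 = 28
  bit 4 = 1: r = r^2 * 21 mod 31 = 28^2 * 21 = 9*21 = 3
  -> B = 3
s = B^a = 3^24 mod 31  (bits of 24 = 11000)
  bit 0 = 1: r = r^2 * 3 mod 31 = 1^2 * 3 = 1*3 = 3
  bit 1 = 1: r = r^2 * 3 mod 31 = 3^2 * 3 = 9*3 = 27
  bit 2 = 0: r = r^2 mod 31 = 27^2 = 16
  bit 3 = 0: r = r^2 mod 31 = 16^2 = 8
  bit 4 = 0: r = r^2 mod 31 = 8^2 = 2
  -> s = B^a = 2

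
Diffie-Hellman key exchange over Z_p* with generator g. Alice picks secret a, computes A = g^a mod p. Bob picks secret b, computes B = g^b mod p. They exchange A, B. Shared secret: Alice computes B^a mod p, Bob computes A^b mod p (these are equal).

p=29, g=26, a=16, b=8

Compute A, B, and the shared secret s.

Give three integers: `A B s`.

A = 26^16 mod 29  (bits of 16 = 10000)
  bit 0 = 1: r = r^2 * 26 mod 29 = 1^2 * 26 = 1*26 = 26
  bit 1 = 0: r = r^2 mod 29 = 26^2 = 9
  bit 2 = 0: r = r^2 mod 29 = 9^2 = 23
  bit 3 = 0: r = r^2 mod 29 = 23^2 = 7
  bit 4 = 0: r = r^2 mod 29 = 7^2 = 20
  -> A = 20
B = 26^8 mod 29  (bits of 8 = 1000)
  bit 0 = 1: r = r^2 * 26 mod 29 = 1^2 * 26 = 1*26 = 26
  bit 1 = 0: r = r^2 mod 29 = 26^2 = 9
  bit 2 = 0: r = r^2 mod 29 = 9^2 = 23
  bit 3 = 0: r = r^2 mod 29 = 23^2 = 7
  -> B = 7
s = B^a = 7^16 mod 29  (bits of 16 = 10000)
  bit 0 = 1: r = r^2 * 7 mod 29 = 1^2 * 7 = 1*7 = 7
  bit 1 = 0: r = r^2 mod 29 = 7^2 = 20
  bit 2 = 0: r = r^2 mod 29 = 20^2 = 23
  bit 3 = 0: r = r^2 mod 29 = 23^2 = 7
  bit 4 = 0: r = r^2 mod 29 = 7^2 = 20
  -> s = B^a = 20

Answer: 20 7 20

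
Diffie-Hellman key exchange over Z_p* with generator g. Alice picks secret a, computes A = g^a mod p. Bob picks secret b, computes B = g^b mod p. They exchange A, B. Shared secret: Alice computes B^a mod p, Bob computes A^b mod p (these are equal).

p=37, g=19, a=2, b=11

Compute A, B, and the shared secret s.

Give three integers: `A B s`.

Answer: 28 20 30

Derivation:
A = 19^2 mod 37  (bits of 2 = 10)
  bit 0 = 1: r = r^2 * 19 mod 37 = 1^2 * 19 = 1*19 = 19
  bit 1 = 0: r = r^2 mod 37 = 19^2 = 28
  -> A = 28
B = 19^11 mod 37  (bits of 11 = 1011)
  bit 0 = 1: r = r^2 * 19 mod 37 = 1^2 * 19 = 1*19 = 19
  bit 1 = 0: r = r^2 mod 37 = 19^2 = 28
  bit 2 = 1: r = r^2 * 19 mod 37 = 28^2 * 19 = 7*19 = 22
  bit 3 = 1: r = r^2 * 19 mod 37 = 22^2 * 19 = 3*19 = 20
  -> B = 20
s = B^a = 20^2 mod 37  (bits of 2 = 10)
  bit 0 = 1: r = r^2 * 20 mod 37 = 1^2 * 20 = 1*20 = 20
  bit 1 = 0: r = r^2 mod 37 = 20^2 = 30
  -> s = B^a = 30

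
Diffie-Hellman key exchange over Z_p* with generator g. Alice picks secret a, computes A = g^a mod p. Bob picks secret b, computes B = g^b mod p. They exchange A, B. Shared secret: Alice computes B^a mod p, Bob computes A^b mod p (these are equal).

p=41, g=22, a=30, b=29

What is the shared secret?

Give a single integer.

A = 22^30 mod 41  (bits of 30 = 11110)
  bit 0 = 1: r = r^2 * 22 mod 41 = 1^2 * 22 = 1*22 = 22
  bit 1 = 1: r = r^2 * 22 mod 41 = 22^2 * 22 = 33*22 = 29
  bit 2 = 1: r = r^2 * 22 mod 41 = 29^2 * 22 = 21*22 = 11
  bit 3 = 1: r = r^2 * 22 mod 41 = 11^2 * 22 = 39*22 = 38
  bit 4 = 0: r = r^2 mod 41 = 38^2 = 9
  -> A = 9
B = 22^29 mod 41  (bits of 29 = 11101)
  bit 0 = 1: r = r^2 * 22 mod 41 = 1^2 * 22 = 1*22 = 22
  bit 1 = 1: r = r^2 * 22 mod 41 = 22^2 * 22 = 33*22 = 29
  bit 2 = 1: r = r^2 * 22 mod 41 = 29^2 * 22 = 21*22 = 11
  bit 3 = 0: r = r^2 mod 41 = 11^2 = 39
  bit 4 = 1: r = r^2 * 22 mod 41 = 39^2 * 22 = 4*22 = 6
  -> B = 6
s = B^a = 6^30 mod 41  (bits of 30 = 11110)
  bit 0 = 1: r = r^2 * 6 mod 41 = 1^2 * 6 = 1*6 = 6
  bit 1 = 1: r = r^2 * 6 mod 41 = 6^2 * 6 = 36*6 = 11
  bit 2 = 1: r = r^2 * 6 mod 41 = 11^2 * 6 = 39*6 = 29
  bit 3 = 1: r = r^2 * 6 mod 41 = 29^2 * 6 = 21*6 = 3
  bit 4 = 0: r = r^2 mod 41 = 3^2 = 9
  -> s = B^a = 9

Answer: 9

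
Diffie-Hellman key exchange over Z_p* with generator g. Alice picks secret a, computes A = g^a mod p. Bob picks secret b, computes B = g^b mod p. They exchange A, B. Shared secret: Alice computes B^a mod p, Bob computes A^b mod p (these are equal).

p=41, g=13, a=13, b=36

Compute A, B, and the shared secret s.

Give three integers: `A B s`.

A = 13^13 mod 41  (bits of 13 = 1101)
  bit 0 = 1: r = r^2 * 13 mod 41 = 1^2 * 13 = 1*13 = 13
  bit 1 = 1: r = r^2 * 13 mod 41 = 13^2 * 13 = 5*13 = 24
  bit 2 = 0: r = r^2 mod 41 = 24^2 = 2
  bit 3 = 1: r = r^2 * 13 mod 41 = 2^2 * 13 = 4*13 = 11
  -> A = 11
B = 13^36 mod 41  (bits of 36 = 100100)
  bit 0 = 1: r = r^2 * 13 mod 41 = 1^2 * 13 = 1*13 = 13
  bit 1 = 0: r = r^2 mod 41 = 13^2 = 5
  bit 2 = 0: r = r^2 mod 41 = 5^2 = 25
  bit 3 = 1: r = r^2 * 13 mod 41 = 25^2 * 13 = 10*13 = 7
  bit 4 = 0: r = r^2 mod 41 = 7^2 = 8
  bit 5 = 0: r = r^2 mod 41 = 8^2 = 23
  -> B = 23
s = B^a = 23^13 mod 41  (bits of 13 = 1101)
  bit 0 = 1: r = r^2 * 23 mod 41 = 1^2 * 23 = 1*23 = 23
  bit 1 = 1: r = r^2 * 23 mod 41 = 23^2 * 23 = 37*23 = 31
  bit 2 = 0: r = r^2 mod 41 = 31^2 = 18
  bit 3 = 1: r = r^2 * 23 mod 41 = 18^2 * 23 = 37*23 = 31
  -> s = B^a = 31

Answer: 11 23 31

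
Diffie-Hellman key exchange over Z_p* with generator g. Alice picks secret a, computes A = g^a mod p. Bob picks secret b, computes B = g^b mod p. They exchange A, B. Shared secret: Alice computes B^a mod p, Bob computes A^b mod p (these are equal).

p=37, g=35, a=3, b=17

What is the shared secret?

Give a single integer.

A = 35^3 mod 37  (bits of 3 = 11)
  bit 0 = 1: r = r^2 * 35 mod 37 = 1^2 * 35 = 1*35 = 35
  bit 1 = 1: r = r^2 * 35 mod 37 = 35^2 * 35 = 4*35 = 29
  -> A = 29
B = 35^17 mod 37  (bits of 17 = 10001)
  bit 0 = 1: r = r^2 * 35 mod 37 = 1^2 * 35 = 1*35 = 35
  bit 1 = 0: r = r^2 mod 37 = 35^2 = 4
  bit 2 = 0: r = r^2 mod 37 = 4^2 = 16
  bit 3 = 0: r = r^2 mod 37 = 16^2 = 34
  bit 4 = 1: r = r^2 * 35 mod 37 = 34^2 * 35 = 9*35 = 19
  -> B = 19
s = B^a = 19^3 mod 37  (bits of 3 = 11)
  bit 0 = 1: r = r^2 * 19 mod 37 = 1^2 * 19 = 1*19 = 19
  bit 1 = 1: r = r^2 * 19 mod 37 = 19^2 * 19 = 28*19 = 14
  -> s = B^a = 14

Answer: 14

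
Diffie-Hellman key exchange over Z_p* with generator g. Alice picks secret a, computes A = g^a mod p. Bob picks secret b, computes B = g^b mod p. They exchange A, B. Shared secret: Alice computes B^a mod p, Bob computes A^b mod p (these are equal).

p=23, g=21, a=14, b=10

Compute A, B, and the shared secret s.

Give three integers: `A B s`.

Answer: 8 12 3

Derivation:
A = 21^14 mod 23  (bits of 14 = 1110)
  bit 0 = 1: r = r^2 * 21 mod 23 = 1^2 * 21 = 1*21 = 21
  bit 1 = 1: r = r^2 * 21 mod 23 = 21^2 * 21 = 4*21 = 15
  bit 2 = 1: r = r^2 * 21 mod 23 = 15^2 * 21 = 18*21 = 10
  bit 3 = 0: r = r^2 mod 23 = 10^2 = 8
  -> A = 8
B = 21^10 mod 23  (bits of 10 = 1010)
  bit 0 = 1: r = r^2 * 21 mod 23 = 1^2 * 21 = 1*21 = 21
  bit 1 = 0: r = r^2 mod 23 = 21^2 = 4
  bit 2 = 1: r = r^2 * 21 mod 23 = 4^2 * 21 = 16*21 = 14
  bit 3 = 0: r = r^2 mod 23 = 14^2 = 12
  -> B = 12
s = B^a = 12^14 mod 23  (bits of 14 = 1110)
  bit 0 = 1: r = r^2 * 12 mod 23 = 1^2 * 12 = 1*12 = 12
  bit 1 = 1: r = r^2 * 12 mod 23 = 12^2 * 12 = 6*12 = 3
  bit 2 = 1: r = r^2 * 12 mod 23 = 3^2 * 12 = 9*12 = 16
  bit 3 = 0: r = r^2 mod 23 = 16^2 = 3
  -> s = B^a = 3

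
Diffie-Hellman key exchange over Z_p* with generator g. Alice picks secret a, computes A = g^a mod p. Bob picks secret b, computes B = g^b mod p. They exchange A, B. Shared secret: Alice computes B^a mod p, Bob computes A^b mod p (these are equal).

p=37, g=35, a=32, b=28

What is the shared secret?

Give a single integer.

A = 35^32 mod 37  (bits of 32 = 100000)
  bit 0 = 1: r = r^2 * 35 mod 37 = 1^2 * 35 = 1*35 = 35
  bit 1 = 0: r = r^2 mod 37 = 35^2 = 4
  bit 2 = 0: r = r^2 mod 37 = 4^2 = 16
  bit 3 = 0: r = r^2 mod 37 = 16^2 = 34
  bit 4 = 0: r = r^2 mod 37 = 34^2 = 9
  bit 5 = 0: r = r^2 mod 37 = 9^2 = 7
  -> A = 7
B = 35^28 mod 37  (bits of 28 = 11100)
  bit 0 = 1: r = r^2 * 35 mod 37 = 1^2 * 35 = 1*35 = 35
  bit 1 = 1: r = r^2 * 35 mod 37 = 35^2 * 35 = 4*35 = 29
  bit 2 = 1: r = r^2 * 35 mod 37 = 29^2 * 35 = 27*35 = 20
  bit 3 = 0: r = r^2 mod 37 = 20^2 = 30
  bit 4 = 0: r = r^2 mod 37 = 30^2 = 12
  -> B = 12
s = B^a = 12^32 mod 37  (bits of 32 = 100000)
  bit 0 = 1: r = r^2 * 12 mod 37 = 1^2 * 12 = 1*12 = 12
  bit 1 = 0: r = r^2 mod 37 = 12^2 = 33
  bit 2 = 0: r = r^2 mod 37 = 33^2 = 16
  bit 3 = 0: r = r^2 mod 37 = 16^2 = 34
  bit 4 = 0: r = r^2 mod 37 = 34^2 = 9
  bit 5 = 0: r = r^2 mod 37 = 9^2 = 7
  -> s = B^a = 7

Answer: 7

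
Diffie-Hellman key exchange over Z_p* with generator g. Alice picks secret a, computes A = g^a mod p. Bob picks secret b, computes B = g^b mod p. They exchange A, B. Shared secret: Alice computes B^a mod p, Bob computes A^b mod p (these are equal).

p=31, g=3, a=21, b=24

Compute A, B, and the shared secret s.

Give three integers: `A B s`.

A = 3^21 mod 31  (bits of 21 = 10101)
  bit 0 = 1: r = r^2 * 3 mod 31 = 1^2 * 3 = 1*3 = 3
  bit 1 = 0: r = r^2 mod 31 = 3^2 = 9
  bit 2 = 1: r = r^2 * 3 mod 31 = 9^2 * 3 = 19*3 = 26
  bit 3 = 0: r = r^2 mod 31 = 26^2 = 25
  bit 4 = 1: r = r^2 * 3 mod 31 = 25^2 * 3 = 5*3 = 15
  -> A = 15
B = 3^24 mod 31  (bits of 24 = 11000)
  bit 0 = 1: r = r^2 * 3 mod 31 = 1^2 * 3 = 1*3 = 3
  bit 1 = 1: r = r^2 * 3 mod 31 = 3^2 * 3 = 9*3 = 27
  bit 2 = 0: r = r^2 mod 31 = 27^2 = 16
  bit 3 = 0: r = r^2 mod 31 = 16^2 = 8
  bit 4 = 0: r = r^2 mod 31 = 8^2 = 2
  -> B = 2
s = B^a = 2^21 mod 31  (bits of 21 = 10101)
  bit 0 = 1: r = r^2 * 2 mod 31 = 1^2 * 2 = 1*2 = 2
  bit 1 = 0: r = r^2 mod 31 = 2^2 = 4
  bit 2 = 1: r = r^2 * 2 mod 31 = 4^2 * 2 = 16*2 = 1
  bit 3 = 0: r = r^2 mod 31 = 1^2 = 1
  bit 4 = 1: r = r^2 * 2 mod 31 = 1^2 * 2 = 1*2 = 2
  -> s = B^a = 2

Answer: 15 2 2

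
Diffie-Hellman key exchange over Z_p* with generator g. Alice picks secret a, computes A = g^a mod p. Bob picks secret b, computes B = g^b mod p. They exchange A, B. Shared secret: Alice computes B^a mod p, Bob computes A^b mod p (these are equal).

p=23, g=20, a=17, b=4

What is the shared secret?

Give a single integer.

A = 20^17 mod 23  (bits of 17 = 10001)
  bit 0 = 1: r = r^2 * 20 mod 23 = 1^2 * 20 = 1*20 = 20
  bit 1 = 0: r = r^2 mod 23 = 20^2 = 9
  bit 2 = 0: r = r^2 mod 23 = 9^2 = 12
  bit 3 = 0: r = r^2 mod 23 = 12^2 = 6
  bit 4 = 1: r = r^2 * 20 mod 23 = 6^2 * 20 = 13*20 = 7
  -> A = 7
B = 20^4 mod 23  (bits of 4 = 100)
  bit 0 = 1: r = r^2 * 20 mod 23 = 1^2 * 20 = 1*20 = 20
  bit 1 = 0: r = r^2 mod 23 = 20^2 = 9
  bit 2 = 0: r = r^2 mod 23 = 9^2 = 12
  -> B = 12
s = B^a = 12^17 mod 23  (bits of 17 = 10001)
  bit 0 = 1: r = r^2 * 12 mod 23 = 1^2 * 12 = 1*12 = 12
  bit 1 = 0: r = r^2 mod 23 = 12^2 = 6
  bit 2 = 0: r = r^2 mod 23 = 6^2 = 13
  bit 3 = 0: r = r^2 mod 23 = 13^2 = 8
  bit 4 = 1: r = r^2 * 12 mod 23 = 8^2 * 12 = 18*12 = 9
  -> s = B^a = 9

Answer: 9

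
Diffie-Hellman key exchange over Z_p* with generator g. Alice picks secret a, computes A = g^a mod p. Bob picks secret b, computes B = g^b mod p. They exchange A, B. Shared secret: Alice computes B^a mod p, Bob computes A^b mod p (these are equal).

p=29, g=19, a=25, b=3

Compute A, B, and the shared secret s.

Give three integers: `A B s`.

A = 19^25 mod 29  (bits of 25 = 11001)
  bit 0 = 1: r = r^2 * 19 mod 29 = 1^2 * 19 = 1*19 = 19
  bit 1 = 1: r = r^2 * 19 mod 29 = 19^2 * 19 = 13*19 = 15
  bit 2 = 0: r = r^2 mod 29 = 15^2 = 22
  bit 3 = 0: r = r^2 mod 29 = 22^2 = 20
  bit 4 = 1: r = r^2 * 19 mod 29 = 20^2 * 19 = 23*19 = 2
  -> A = 2
B = 19^3 mod 29  (bits of 3 = 11)
  bit 0 = 1: r = r^2 * 19 mod 29 = 1^2 * 19 = 1*19 = 19
  bit 1 = 1: r = r^2 * 19 mod 29 = 19^2 * 19 = 13*19 = 15
  -> B = 15
s = B^a = 15^25 mod 29  (bits of 25 = 11001)
  bit 0 = 1: r = r^2 * 15 mod 29 = 1^2 * 15 = 1*15 = 15
  bit 1 = 1: r = r^2 * 15 mod 29 = 15^2 * 15 = 22*15 = 11
  bit 2 = 0: r = r^2 mod 29 = 11^2 = 5
  bit 3 = 0: r = r^2 mod 29 = 5^2 = 25
  bit 4 = 1: r = r^2 * 15 mod 29 = 25^2 * 15 = 16*15 = 8
  -> s = B^a = 8

Answer: 2 15 8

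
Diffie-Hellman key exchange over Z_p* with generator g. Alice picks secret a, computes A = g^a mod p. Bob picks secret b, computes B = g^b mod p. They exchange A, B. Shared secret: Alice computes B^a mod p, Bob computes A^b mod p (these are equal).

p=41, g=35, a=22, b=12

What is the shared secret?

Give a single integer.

Answer: 16

Derivation:
A = 35^22 mod 41  (bits of 22 = 10110)
  bit 0 = 1: r = r^2 * 35 mod 41 = 1^2 * 35 = 1*35 = 35
  bit 1 = 0: r = r^2 mod 41 = 35^2 = 36
  bit 2 = 1: r = r^2 * 35 mod 41 = 36^2 * 35 = 25*35 = 14
  bit 3 = 1: r = r^2 * 35 mod 41 = 14^2 * 35 = 32*35 = 13
  bit 4 = 0: r = r^2 mod 41 = 13^2 = 5
  -> A = 5
B = 35^12 mod 41  (bits of 12 = 1100)
  bit 0 = 1: r = r^2 * 35 mod 41 = 1^2 * 35 = 1*35 = 35
  bit 1 = 1: r = r^2 * 35 mod 41 = 35^2 * 35 = 36*35 = 30
  bit 2 = 0: r = r^2 mod 41 = 30^2 = 39
  bit 3 = 0: r = r^2 mod 41 = 39^2 = 4
  -> B = 4
s = B^a = 4^22 mod 41  (bits of 22 = 10110)
  bit 0 = 1: r = r^2 * 4 mod 41 = 1^2 * 4 = 1*4 = 4
  bit 1 = 0: r = r^2 mod 41 = 4^2 = 16
  bit 2 = 1: r = r^2 * 4 mod 41 = 16^2 * 4 = 10*4 = 40
  bit 3 = 1: r = r^2 * 4 mod 41 = 40^2 * 4 = 1*4 = 4
  bit 4 = 0: r = r^2 mod 41 = 4^2 = 16
  -> s = B^a = 16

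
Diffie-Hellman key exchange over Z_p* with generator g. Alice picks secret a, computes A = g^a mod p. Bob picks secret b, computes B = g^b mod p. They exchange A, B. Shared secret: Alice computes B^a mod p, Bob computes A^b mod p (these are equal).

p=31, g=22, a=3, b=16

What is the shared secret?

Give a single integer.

Answer: 16

Derivation:
A = 22^3 mod 31  (bits of 3 = 11)
  bit 0 = 1: r = r^2 * 22 mod 31 = 1^2 * 22 = 1*22 = 22
  bit 1 = 1: r = r^2 * 22 mod 31 = 22^2 * 22 = 19*22 = 15
  -> A = 15
B = 22^16 mod 31  (bits of 16 = 10000)
  bit 0 = 1: r = r^2 * 22 mod 31 = 1^2 * 22 = 1*22 = 22
  bit 1 = 0: r = r^2 mod 31 = 22^2 = 19
  bit 2 = 0: r = r^2 mod 31 = 19^2 = 20
  bit 3 = 0: r = r^2 mod 31 = 20^2 = 28
  bit 4 = 0: r = r^2 mod 31 = 28^2 = 9
  -> B = 9
s = B^a = 9^3 mod 31  (bits of 3 = 11)
  bit 0 = 1: r = r^2 * 9 mod 31 = 1^2 * 9 = 1*9 = 9
  bit 1 = 1: r = r^2 * 9 mod 31 = 9^2 * 9 = 19*9 = 16
  -> s = B^a = 16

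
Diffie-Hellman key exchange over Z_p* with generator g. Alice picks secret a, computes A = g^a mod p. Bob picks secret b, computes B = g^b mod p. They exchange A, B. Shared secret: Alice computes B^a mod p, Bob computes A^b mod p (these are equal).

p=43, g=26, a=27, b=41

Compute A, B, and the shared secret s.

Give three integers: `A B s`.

Answer: 8 5 27

Derivation:
A = 26^27 mod 43  (bits of 27 = 11011)
  bit 0 = 1: r = r^2 * 26 mod 43 = 1^2 * 26 = 1*26 = 26
  bit 1 = 1: r = r^2 * 26 mod 43 = 26^2 * 26 = 31*26 = 32
  bit 2 = 0: r = r^2 mod 43 = 32^2 = 35
  bit 3 = 1: r = r^2 * 26 mod 43 = 35^2 * 26 = 21*26 = 30
  bit 4 = 1: r = r^2 * 26 mod 43 = 30^2 * 26 = 40*26 = 8
  -> A = 8
B = 26^41 mod 43  (bits of 41 = 101001)
  bit 0 = 1: r = r^2 * 26 mod 43 = 1^2 * 26 = 1*26 = 26
  bit 1 = 0: r = r^2 mod 43 = 26^2 = 31
  bit 2 = 1: r = r^2 * 26 mod 43 = 31^2 * 26 = 15*26 = 3
  bit 3 = 0: r = r^2 mod 43 = 3^2 = 9
  bit 4 = 0: r = r^2 mod 43 = 9^2 = 38
  bit 5 = 1: r = r^2 * 26 mod 43 = 38^2 * 26 = 25*26 = 5
  -> B = 5
s = B^a = 5^27 mod 43  (bits of 27 = 11011)
  bit 0 = 1: r = r^2 * 5 mod 43 = 1^2 * 5 = 1*5 = 5
  bit 1 = 1: r = r^2 * 5 mod 43 = 5^2 * 5 = 25*5 = 39
  bit 2 = 0: r = r^2 mod 43 = 39^2 = 16
  bit 3 = 1: r = r^2 * 5 mod 43 = 16^2 * 5 = 41*5 = 33
  bit 4 = 1: r = r^2 * 5 mod 43 = 33^2 * 5 = 14*5 = 27
  -> s = B^a = 27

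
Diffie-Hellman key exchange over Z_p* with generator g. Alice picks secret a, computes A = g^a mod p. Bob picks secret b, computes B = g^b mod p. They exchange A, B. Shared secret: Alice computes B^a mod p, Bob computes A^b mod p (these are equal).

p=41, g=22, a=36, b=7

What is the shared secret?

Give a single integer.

Answer: 31

Derivation:
A = 22^36 mod 41  (bits of 36 = 100100)
  bit 0 = 1: r = r^2 * 22 mod 41 = 1^2 * 22 = 1*22 = 22
  bit 1 = 0: r = r^2 mod 41 = 22^2 = 33
  bit 2 = 0: r = r^2 mod 41 = 33^2 = 23
  bit 3 = 1: r = r^2 * 22 mod 41 = 23^2 * 22 = 37*22 = 35
  bit 4 = 0: r = r^2 mod 41 = 35^2 = 36
  bit 5 = 0: r = r^2 mod 41 = 36^2 = 25
  -> A = 25
B = 22^7 mod 41  (bits of 7 = 111)
  bit 0 = 1: r = r^2 * 22 mod 41 = 1^2 * 22 = 1*22 = 22
  bit 1 = 1: r = r^2 * 22 mod 41 = 22^2 * 22 = 33*22 = 29
  bit 2 = 1: r = r^2 * 22 mod 41 = 29^2 * 22 = 21*22 = 11
  -> B = 11
s = B^a = 11^36 mod 41  (bits of 36 = 100100)
  bit 0 = 1: r = r^2 * 11 mod 41 = 1^2 * 11 = 1*11 = 11
  bit 1 = 0: r = r^2 mod 41 = 11^2 = 39
  bit 2 = 0: r = r^2 mod 41 = 39^2 = 4
  bit 3 = 1: r = r^2 * 11 mod 41 = 4^2 * 11 = 16*11 = 12
  bit 4 = 0: r = r^2 mod 41 = 12^2 = 21
  bit 5 = 0: r = r^2 mod 41 = 21^2 = 31
  -> s = B^a = 31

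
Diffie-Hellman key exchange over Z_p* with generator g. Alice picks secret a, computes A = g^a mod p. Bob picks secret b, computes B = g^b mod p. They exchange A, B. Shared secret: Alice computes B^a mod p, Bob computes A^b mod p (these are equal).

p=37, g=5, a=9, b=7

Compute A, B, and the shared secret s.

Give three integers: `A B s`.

Answer: 6 18 31

Derivation:
A = 5^9 mod 37  (bits of 9 = 1001)
  bit 0 = 1: r = r^2 * 5 mod 37 = 1^2 * 5 = 1*5 = 5
  bit 1 = 0: r = r^2 mod 37 = 5^2 = 25
  bit 2 = 0: r = r^2 mod 37 = 25^2 = 33
  bit 3 = 1: r = r^2 * 5 mod 37 = 33^2 * 5 = 16*5 = 6
  -> A = 6
B = 5^7 mod 37  (bits of 7 = 111)
  bit 0 = 1: r = r^2 * 5 mod 37 = 1^2 * 5 = 1*5 = 5
  bit 1 = 1: r = r^2 * 5 mod 37 = 5^2 * 5 = 25*5 = 14
  bit 2 = 1: r = r^2 * 5 mod 37 = 14^2 * 5 = 11*5 = 18
  -> B = 18
s = B^a = 18^9 mod 37  (bits of 9 = 1001)
  bit 0 = 1: r = r^2 * 18 mod 37 = 1^2 * 18 = 1*18 = 18
  bit 1 = 0: r = r^2 mod 37 = 18^2 = 28
  bit 2 = 0: r = r^2 mod 37 = 28^2 = 7
  bit 3 = 1: r = r^2 * 18 mod 37 = 7^2 * 18 = 12*18 = 31
  -> s = B^a = 31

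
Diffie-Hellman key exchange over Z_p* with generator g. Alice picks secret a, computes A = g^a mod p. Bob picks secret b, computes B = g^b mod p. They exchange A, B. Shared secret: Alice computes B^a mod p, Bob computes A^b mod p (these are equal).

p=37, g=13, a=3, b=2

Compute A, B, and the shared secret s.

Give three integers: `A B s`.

A = 13^3 mod 37  (bits of 3 = 11)
  bit 0 = 1: r = r^2 * 13 mod 37 = 1^2 * 13 = 1*13 = 13
  bit 1 = 1: r = r^2 * 13 mod 37 = 13^2 * 13 = 21*13 = 14
  -> A = 14
B = 13^2 mod 37  (bits of 2 = 10)
  bit 0 = 1: r = r^2 * 13 mod 37 = 1^2 * 13 = 1*13 = 13
  bit 1 = 0: r = r^2 mod 37 = 13^2 = 21
  -> B = 21
s = B^a = 21^3 mod 37  (bits of 3 = 11)
  bit 0 = 1: r = r^2 * 21 mod 37 = 1^2 * 21 = 1*21 = 21
  bit 1 = 1: r = r^2 * 21 mod 37 = 21^2 * 21 = 34*21 = 11
  -> s = B^a = 11

Answer: 14 21 11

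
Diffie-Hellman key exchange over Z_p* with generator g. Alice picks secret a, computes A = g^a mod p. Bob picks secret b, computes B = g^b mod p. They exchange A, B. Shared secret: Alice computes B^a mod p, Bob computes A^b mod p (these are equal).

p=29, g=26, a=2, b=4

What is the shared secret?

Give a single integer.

A = 26^2 mod 29  (bits of 2 = 10)
  bit 0 = 1: r = r^2 * 26 mod 29 = 1^2 * 26 = 1*26 = 26
  bit 1 = 0: r = r^2 mod 29 = 26^2 = 9
  -> A = 9
B = 26^4 mod 29  (bits of 4 = 100)
  bit 0 = 1: r = r^2 * 26 mod 29 = 1^2 * 26 = 1*26 = 26
  bit 1 = 0: r = r^2 mod 29 = 26^2 = 9
  bit 2 = 0: r = r^2 mod 29 = 9^2 = 23
  -> B = 23
s = B^a = 23^2 mod 29  (bits of 2 = 10)
  bit 0 = 1: r = r^2 * 23 mod 29 = 1^2 * 23 = 1*23 = 23
  bit 1 = 0: r = r^2 mod 29 = 23^2 = 7
  -> s = B^a = 7

Answer: 7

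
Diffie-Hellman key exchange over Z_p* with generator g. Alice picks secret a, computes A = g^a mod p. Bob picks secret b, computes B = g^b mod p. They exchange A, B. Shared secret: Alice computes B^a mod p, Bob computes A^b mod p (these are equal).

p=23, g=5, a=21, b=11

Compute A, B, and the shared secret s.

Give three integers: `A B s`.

Answer: 14 22 22

Derivation:
A = 5^21 mod 23  (bits of 21 = 10101)
  bit 0 = 1: r = r^2 * 5 mod 23 = 1^2 * 5 = 1*5 = 5
  bit 1 = 0: r = r^2 mod 23 = 5^2 = 2
  bit 2 = 1: r = r^2 * 5 mod 23 = 2^2 * 5 = 4*5 = 20
  bit 3 = 0: r = r^2 mod 23 = 20^2 = 9
  bit 4 = 1: r = r^2 * 5 mod 23 = 9^2 * 5 = 12*5 = 14
  -> A = 14
B = 5^11 mod 23  (bits of 11 = 1011)
  bit 0 = 1: r = r^2 * 5 mod 23 = 1^2 * 5 = 1*5 = 5
  bit 1 = 0: r = r^2 mod 23 = 5^2 = 2
  bit 2 = 1: r = r^2 * 5 mod 23 = 2^2 * 5 = 4*5 = 20
  bit 3 = 1: r = r^2 * 5 mod 23 = 20^2 * 5 = 9*5 = 22
  -> B = 22
s = B^a = 22^21 mod 23  (bits of 21 = 10101)
  bit 0 = 1: r = r^2 * 22 mod 23 = 1^2 * 22 = 1*22 = 22
  bit 1 = 0: r = r^2 mod 23 = 22^2 = 1
  bit 2 = 1: r = r^2 * 22 mod 23 = 1^2 * 22 = 1*22 = 22
  bit 3 = 0: r = r^2 mod 23 = 22^2 = 1
  bit 4 = 1: r = r^2 * 22 mod 23 = 1^2 * 22 = 1*22 = 22
  -> s = B^a = 22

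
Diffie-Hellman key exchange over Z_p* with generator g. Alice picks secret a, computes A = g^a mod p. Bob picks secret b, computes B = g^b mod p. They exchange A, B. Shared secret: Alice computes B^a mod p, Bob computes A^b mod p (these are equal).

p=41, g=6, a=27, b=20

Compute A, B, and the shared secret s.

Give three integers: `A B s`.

A = 6^27 mod 41  (bits of 27 = 11011)
  bit 0 = 1: r = r^2 * 6 mod 41 = 1^2 * 6 = 1*6 = 6
  bit 1 = 1: r = r^2 * 6 mod 41 = 6^2 * 6 = 36*6 = 11
  bit 2 = 0: r = r^2 mod 41 = 11^2 = 39
  bit 3 = 1: r = r^2 * 6 mod 41 = 39^2 * 6 = 4*6 = 24
  bit 4 = 1: r = r^2 * 6 mod 41 = 24^2 * 6 = 2*6 = 12
  -> A = 12
B = 6^20 mod 41  (bits of 20 = 10100)
  bit 0 = 1: r = r^2 * 6 mod 41 = 1^2 * 6 = 1*6 = 6
  bit 1 = 0: r = r^2 mod 41 = 6^2 = 36
  bit 2 = 1: r = r^2 * 6 mod 41 = 36^2 * 6 = 25*6 = 27
  bit 3 = 0: r = r^2 mod 41 = 27^2 = 32
  bit 4 = 0: r = r^2 mod 41 = 32^2 = 40
  -> B = 40
s = B^a = 40^27 mod 41  (bits of 27 = 11011)
  bit 0 = 1: r = r^2 * 40 mod 41 = 1^2 * 40 = 1*40 = 40
  bit 1 = 1: r = r^2 * 40 mod 41 = 40^2 * 40 = 1*40 = 40
  bit 2 = 0: r = r^2 mod 41 = 40^2 = 1
  bit 3 = 1: r = r^2 * 40 mod 41 = 1^2 * 40 = 1*40 = 40
  bit 4 = 1: r = r^2 * 40 mod 41 = 40^2 * 40 = 1*40 = 40
  -> s = B^a = 40

Answer: 12 40 40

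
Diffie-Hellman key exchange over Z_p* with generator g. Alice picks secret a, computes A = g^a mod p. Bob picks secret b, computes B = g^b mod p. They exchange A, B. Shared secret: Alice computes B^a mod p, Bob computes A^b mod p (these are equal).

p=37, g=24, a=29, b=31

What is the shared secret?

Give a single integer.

A = 24^29 mod 37  (bits of 29 = 11101)
  bit 0 = 1: r = r^2 * 24 mod 37 = 1^2 * 24 = 1*24 = 24
  bit 1 = 1: r = r^2 * 24 mod 37 = 24^2 * 24 = 21*24 = 23
  bit 2 = 1: r = r^2 * 24 mod 37 = 23^2 * 24 = 11*24 = 5
  bit 3 = 0: r = r^2 mod 37 = 5^2 = 25
  bit 4 = 1: r = r^2 * 24 mod 37 = 25^2 * 24 = 33*24 = 15
  -> A = 15
B = 24^31 mod 37  (bits of 31 = 11111)
  bit 0 = 1: r = r^2 * 24 mod 37 = 1^2 * 24 = 1*24 = 24
  bit 1 = 1: r = r^2 * 24 mod 37 = 24^2 * 24 = 21*24 = 23
  bit 2 = 1: r = r^2 * 24 mod 37 = 23^2 * 24 = 11*24 = 5
  bit 3 = 1: r = r^2 * 24 mod 37 = 5^2 * 24 = 25*24 = 8
  bit 4 = 1: r = r^2 * 24 mod 37 = 8^2 * 24 = 27*24 = 19
  -> B = 19
s = B^a = 19^29 mod 37  (bits of 29 = 11101)
  bit 0 = 1: r = r^2 * 19 mod 37 = 1^2 * 19 = 1*19 = 19
  bit 1 = 1: r = r^2 * 19 mod 37 = 19^2 * 19 = 28*19 = 14
  bit 2 = 1: r = r^2 * 19 mod 37 = 14^2 * 19 = 11*19 = 24
  bit 3 = 0: r = r^2 mod 37 = 24^2 = 21
  bit 4 = 1: r = r^2 * 19 mod 37 = 21^2 * 19 = 34*19 = 17
  -> s = B^a = 17

Answer: 17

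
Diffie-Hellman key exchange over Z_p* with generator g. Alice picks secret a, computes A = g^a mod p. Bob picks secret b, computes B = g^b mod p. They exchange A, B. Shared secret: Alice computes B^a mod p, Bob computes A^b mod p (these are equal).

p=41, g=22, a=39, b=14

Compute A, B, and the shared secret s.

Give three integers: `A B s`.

Answer: 28 39 20

Derivation:
A = 22^39 mod 41  (bits of 39 = 100111)
  bit 0 = 1: r = r^2 * 22 mod 41 = 1^2 * 22 = 1*22 = 22
  bit 1 = 0: r = r^2 mod 41 = 22^2 = 33
  bit 2 = 0: r = r^2 mod 41 = 33^2 = 23
  bit 3 = 1: r = r^2 * 22 mod 41 = 23^2 * 22 = 37*22 = 35
  bit 4 = 1: r = r^2 * 22 mod 41 = 35^2 * 22 = 36*22 = 13
  bit 5 = 1: r = r^2 * 22 mod 41 = 13^2 * 22 = 5*22 = 28
  -> A = 28
B = 22^14 mod 41  (bits of 14 = 1110)
  bit 0 = 1: r = r^2 * 22 mod 41 = 1^2 * 22 = 1*22 = 22
  bit 1 = 1: r = r^2 * 22 mod 41 = 22^2 * 22 = 33*22 = 29
  bit 2 = 1: r = r^2 * 22 mod 41 = 29^2 * 22 = 21*22 = 11
  bit 3 = 0: r = r^2 mod 41 = 11^2 = 39
  -> B = 39
s = B^a = 39^39 mod 41  (bits of 39 = 100111)
  bit 0 = 1: r = r^2 * 39 mod 41 = 1^2 * 39 = 1*39 = 39
  bit 1 = 0: r = r^2 mod 41 = 39^2 = 4
  bit 2 = 0: r = r^2 mod 41 = 4^2 = 16
  bit 3 = 1: r = r^2 * 39 mod 41 = 16^2 * 39 = 10*39 = 21
  bit 4 = 1: r = r^2 * 39 mod 41 = 21^2 * 39 = 31*39 = 20
  bit 5 = 1: r = r^2 * 39 mod 41 = 20^2 * 39 = 31*39 = 20
  -> s = B^a = 20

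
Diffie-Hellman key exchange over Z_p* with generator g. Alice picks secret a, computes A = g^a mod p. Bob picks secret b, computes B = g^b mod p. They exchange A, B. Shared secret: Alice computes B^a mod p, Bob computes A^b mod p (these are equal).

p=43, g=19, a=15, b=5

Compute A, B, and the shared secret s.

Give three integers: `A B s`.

Answer: 39 30 8

Derivation:
A = 19^15 mod 43  (bits of 15 = 1111)
  bit 0 = 1: r = r^2 * 19 mod 43 = 1^2 * 19 = 1*19 = 19
  bit 1 = 1: r = r^2 * 19 mod 43 = 19^2 * 19 = 17*19 = 22
  bit 2 = 1: r = r^2 * 19 mod 43 = 22^2 * 19 = 11*19 = 37
  bit 3 = 1: r = r^2 * 19 mod 43 = 37^2 * 19 = 36*19 = 39
  -> A = 39
B = 19^5 mod 43  (bits of 5 = 101)
  bit 0 = 1: r = r^2 * 19 mod 43 = 1^2 * 19 = 1*19 = 19
  bit 1 = 0: r = r^2 mod 43 = 19^2 = 17
  bit 2 = 1: r = r^2 * 19 mod 43 = 17^2 * 19 = 31*19 = 30
  -> B = 30
s = B^a = 30^15 mod 43  (bits of 15 = 1111)
  bit 0 = 1: r = r^2 * 30 mod 43 = 1^2 * 30 = 1*30 = 30
  bit 1 = 1: r = r^2 * 30 mod 43 = 30^2 * 30 = 40*30 = 39
  bit 2 = 1: r = r^2 * 30 mod 43 = 39^2 * 30 = 16*30 = 7
  bit 3 = 1: r = r^2 * 30 mod 43 = 7^2 * 30 = 6*30 = 8
  -> s = B^a = 8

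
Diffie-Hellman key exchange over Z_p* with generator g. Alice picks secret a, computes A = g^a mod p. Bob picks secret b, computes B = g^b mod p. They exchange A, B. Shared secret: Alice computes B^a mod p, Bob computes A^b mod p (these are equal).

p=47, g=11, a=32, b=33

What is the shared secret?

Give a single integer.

A = 11^32 mod 47  (bits of 32 = 100000)
  bit 0 = 1: r = r^2 * 11 mod 47 = 1^2 * 11 = 1*11 = 11
  bit 1 = 0: r = r^2 mod 47 = 11^2 = 27
  bit 2 = 0: r = r^2 mod 47 = 27^2 = 24
  bit 3 = 0: r = r^2 mod 47 = 24^2 = 12
  bit 4 = 0: r = r^2 mod 47 = 12^2 = 3
  bit 5 = 0: r = r^2 mod 47 = 3^2 = 9
  -> A = 9
B = 11^33 mod 47  (bits of 33 = 100001)
  bit 0 = 1: r = r^2 * 11 mod 47 = 1^2 * 11 = 1*11 = 11
  bit 1 = 0: r = r^2 mod 47 = 11^2 = 27
  bit 2 = 0: r = r^2 mod 47 = 27^2 = 24
  bit 3 = 0: r = r^2 mod 47 = 24^2 = 12
  bit 4 = 0: r = r^2 mod 47 = 12^2 = 3
  bit 5 = 1: r = r^2 * 11 mod 47 = 3^2 * 11 = 9*11 = 5
  -> B = 5
s = B^a = 5^32 mod 47  (bits of 32 = 100000)
  bit 0 = 1: r = r^2 * 5 mod 47 = 1^2 * 5 = 1*5 = 5
  bit 1 = 0: r = r^2 mod 47 = 5^2 = 25
  bit 2 = 0: r = r^2 mod 47 = 25^2 = 14
  bit 3 = 0: r = r^2 mod 47 = 14^2 = 8
  bit 4 = 0: r = r^2 mod 47 = 8^2 = 17
  bit 5 = 0: r = r^2 mod 47 = 17^2 = 7
  -> s = B^a = 7

Answer: 7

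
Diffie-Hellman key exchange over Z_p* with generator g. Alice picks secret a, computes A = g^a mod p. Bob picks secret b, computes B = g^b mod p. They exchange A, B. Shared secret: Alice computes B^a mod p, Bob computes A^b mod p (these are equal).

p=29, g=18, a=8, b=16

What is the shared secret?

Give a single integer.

A = 18^8 mod 29  (bits of 8 = 1000)
  bit 0 = 1: r = r^2 * 18 mod 29 = 1^2 * 18 = 1*18 = 18
  bit 1 = 0: r = r^2 mod 29 = 18^2 = 5
  bit 2 = 0: r = r^2 mod 29 = 5^2 = 25
  bit 3 = 0: r = r^2 mod 29 = 25^2 = 16
  -> A = 16
B = 18^16 mod 29  (bits of 16 = 10000)
  bit 0 = 1: r = r^2 * 18 mod 29 = 1^2 * 18 = 1*18 = 18
  bit 1 = 0: r = r^2 mod 29 = 18^2 = 5
  bit 2 = 0: r = r^2 mod 29 = 5^2 = 25
  bit 3 = 0: r = r^2 mod 29 = 25^2 = 16
  bit 4 = 0: r = r^2 mod 29 = 16^2 = 24
  -> B = 24
s = B^a = 24^8 mod 29  (bits of 8 = 1000)
  bit 0 = 1: r = r^2 * 24 mod 29 = 1^2 * 24 = 1*24 = 24
  bit 1 = 0: r = r^2 mod 29 = 24^2 = 25
  bit 2 = 0: r = r^2 mod 29 = 25^2 = 16
  bit 3 = 0: r = r^2 mod 29 = 16^2 = 24
  -> s = B^a = 24

Answer: 24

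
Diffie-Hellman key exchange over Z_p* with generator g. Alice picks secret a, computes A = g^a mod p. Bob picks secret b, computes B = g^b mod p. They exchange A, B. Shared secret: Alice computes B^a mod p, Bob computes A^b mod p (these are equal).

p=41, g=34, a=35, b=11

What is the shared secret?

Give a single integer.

Answer: 38

Derivation:
A = 34^35 mod 41  (bits of 35 = 100011)
  bit 0 = 1: r = r^2 * 34 mod 41 = 1^2 * 34 = 1*34 = 34
  bit 1 = 0: r = r^2 mod 41 = 34^2 = 8
  bit 2 = 0: r = r^2 mod 41 = 8^2 = 23
  bit 3 = 0: r = r^2 mod 41 = 23^2 = 37
  bit 4 = 1: r = r^2 * 34 mod 41 = 37^2 * 34 = 16*34 = 11
  bit 5 = 1: r = r^2 * 34 mod 41 = 11^2 * 34 = 39*34 = 14
  -> A = 14
B = 34^11 mod 41  (bits of 11 = 1011)
  bit 0 = 1: r = r^2 * 34 mod 41 = 1^2 * 34 = 1*34 = 34
  bit 1 = 0: r = r^2 mod 41 = 34^2 = 8
  bit 2 = 1: r = r^2 * 34 mod 41 = 8^2 * 34 = 23*34 = 3
  bit 3 = 1: r = r^2 * 34 mod 41 = 3^2 * 34 = 9*34 = 19
  -> B = 19
s = B^a = 19^35 mod 41  (bits of 35 = 100011)
  bit 0 = 1: r = r^2 * 19 mod 41 = 1^2 * 19 = 1*19 = 19
  bit 1 = 0: r = r^2 mod 41 = 19^2 = 33
  bit 2 = 0: r = r^2 mod 41 = 33^2 = 23
  bit 3 = 0: r = r^2 mod 41 = 23^2 = 37
  bit 4 = 1: r = r^2 * 19 mod 41 = 37^2 * 19 = 16*19 = 17
  bit 5 = 1: r = r^2 * 19 mod 41 = 17^2 * 19 = 2*19 = 38
  -> s = B^a = 38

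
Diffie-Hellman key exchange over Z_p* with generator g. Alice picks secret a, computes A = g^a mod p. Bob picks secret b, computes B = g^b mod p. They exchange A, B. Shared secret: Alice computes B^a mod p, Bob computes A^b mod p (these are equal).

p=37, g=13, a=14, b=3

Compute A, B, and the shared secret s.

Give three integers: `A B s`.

Answer: 25 14 11

Derivation:
A = 13^14 mod 37  (bits of 14 = 1110)
  bit 0 = 1: r = r^2 * 13 mod 37 = 1^2 * 13 = 1*13 = 13
  bit 1 = 1: r = r^2 * 13 mod 37 = 13^2 * 13 = 21*13 = 14
  bit 2 = 1: r = r^2 * 13 mod 37 = 14^2 * 13 = 11*13 = 32
  bit 3 = 0: r = r^2 mod 37 = 32^2 = 25
  -> A = 25
B = 13^3 mod 37  (bits of 3 = 11)
  bit 0 = 1: r = r^2 * 13 mod 37 = 1^2 * 13 = 1*13 = 13
  bit 1 = 1: r = r^2 * 13 mod 37 = 13^2 * 13 = 21*13 = 14
  -> B = 14
s = B^a = 14^14 mod 37  (bits of 14 = 1110)
  bit 0 = 1: r = r^2 * 14 mod 37 = 1^2 * 14 = 1*14 = 14
  bit 1 = 1: r = r^2 * 14 mod 37 = 14^2 * 14 = 11*14 = 6
  bit 2 = 1: r = r^2 * 14 mod 37 = 6^2 * 14 = 36*14 = 23
  bit 3 = 0: r = r^2 mod 37 = 23^2 = 11
  -> s = B^a = 11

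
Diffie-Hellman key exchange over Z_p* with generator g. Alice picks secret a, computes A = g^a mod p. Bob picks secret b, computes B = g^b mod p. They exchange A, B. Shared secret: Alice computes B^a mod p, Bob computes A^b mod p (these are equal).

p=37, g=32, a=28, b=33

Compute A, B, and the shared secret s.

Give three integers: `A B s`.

A = 32^28 mod 37  (bits of 28 = 11100)
  bit 0 = 1: r = r^2 * 32 mod 37 = 1^2 * 32 = 1*32 = 32
  bit 1 = 1: r = r^2 * 32 mod 37 = 32^2 * 32 = 25*32 = 23
  bit 2 = 1: r = r^2 * 32 mod 37 = 23^2 * 32 = 11*32 = 19
  bit 3 = 0: r = r^2 mod 37 = 19^2 = 28
  bit 4 = 0: r = r^2 mod 37 = 28^2 = 7
  -> A = 7
B = 32^33 mod 37  (bits of 33 = 100001)
  bit 0 = 1: r = r^2 * 32 mod 37 = 1^2 * 32 = 1*32 = 32
  bit 1 = 0: r = r^2 mod 37 = 32^2 = 25
  bit 2 = 0: r = r^2 mod 37 = 25^2 = 33
  bit 3 = 0: r = r^2 mod 37 = 33^2 = 16
  bit 4 = 0: r = r^2 mod 37 = 16^2 = 34
  bit 5 = 1: r = r^2 * 32 mod 37 = 34^2 * 32 = 9*32 = 29
  -> B = 29
s = B^a = 29^28 mod 37  (bits of 28 = 11100)
  bit 0 = 1: r = r^2 * 29 mod 37 = 1^2 * 29 = 1*29 = 29
  bit 1 = 1: r = r^2 * 29 mod 37 = 29^2 * 29 = 27*29 = 6
  bit 2 = 1: r = r^2 * 29 mod 37 = 6^2 * 29 = 36*29 = 8
  bit 3 = 0: r = r^2 mod 37 = 8^2 = 27
  bit 4 = 0: r = r^2 mod 37 = 27^2 = 26
  -> s = B^a = 26

Answer: 7 29 26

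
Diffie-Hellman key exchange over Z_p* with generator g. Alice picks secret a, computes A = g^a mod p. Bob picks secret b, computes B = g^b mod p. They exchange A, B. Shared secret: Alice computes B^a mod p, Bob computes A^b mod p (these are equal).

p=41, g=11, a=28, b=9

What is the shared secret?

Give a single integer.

A = 11^28 mod 41  (bits of 28 = 11100)
  bit 0 = 1: r = r^2 * 11 mod 41 = 1^2 * 11 = 1*11 = 11
  bit 1 = 1: r = r^2 * 11 mod 41 = 11^2 * 11 = 39*11 = 19
  bit 2 = 1: r = r^2 * 11 mod 41 = 19^2 * 11 = 33*11 = 35
  bit 3 = 0: r = r^2 mod 41 = 35^2 = 36
  bit 4 = 0: r = r^2 mod 41 = 36^2 = 25
  -> A = 25
B = 11^9 mod 41  (bits of 9 = 1001)
  bit 0 = 1: r = r^2 * 11 mod 41 = 1^2 * 11 = 1*11 = 11
  bit 1 = 0: r = r^2 mod 41 = 11^2 = 39
  bit 2 = 0: r = r^2 mod 41 = 39^2 = 4
  bit 3 = 1: r = r^2 * 11 mod 41 = 4^2 * 11 = 16*11 = 12
  -> B = 12
s = B^a = 12^28 mod 41  (bits of 28 = 11100)
  bit 0 = 1: r = r^2 * 12 mod 41 = 1^2 * 12 = 1*12 = 12
  bit 1 = 1: r = r^2 * 12 mod 41 = 12^2 * 12 = 21*12 = 6
  bit 2 = 1: r = r^2 * 12 mod 41 = 6^2 * 12 = 36*12 = 22
  bit 3 = 0: r = r^2 mod 41 = 22^2 = 33
  bit 4 = 0: r = r^2 mod 41 = 33^2 = 23
  -> s = B^a = 23

Answer: 23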